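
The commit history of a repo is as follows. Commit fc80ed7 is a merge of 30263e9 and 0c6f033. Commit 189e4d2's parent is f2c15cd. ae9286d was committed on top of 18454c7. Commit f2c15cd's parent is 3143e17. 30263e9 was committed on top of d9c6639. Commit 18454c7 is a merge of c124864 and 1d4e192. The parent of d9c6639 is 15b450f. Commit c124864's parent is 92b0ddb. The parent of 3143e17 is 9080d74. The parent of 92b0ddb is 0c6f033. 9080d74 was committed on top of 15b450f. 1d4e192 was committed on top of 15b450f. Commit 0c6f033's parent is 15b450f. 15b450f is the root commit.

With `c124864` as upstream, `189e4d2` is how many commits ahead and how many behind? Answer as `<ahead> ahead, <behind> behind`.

4 ahead, 3 behind

Reachable from 189e4d2: {15b450f, 189e4d2, 3143e17, 9080d74, f2c15cd}.
Reachable from c124864: {0c6f033, 15b450f, 92b0ddb, c124864}.
Only in 189e4d2's history (ahead): {189e4d2, 3143e17, 9080d74, f2c15cd} — 4.
Only in c124864's history (behind): {0c6f033, 92b0ddb, c124864} — 3.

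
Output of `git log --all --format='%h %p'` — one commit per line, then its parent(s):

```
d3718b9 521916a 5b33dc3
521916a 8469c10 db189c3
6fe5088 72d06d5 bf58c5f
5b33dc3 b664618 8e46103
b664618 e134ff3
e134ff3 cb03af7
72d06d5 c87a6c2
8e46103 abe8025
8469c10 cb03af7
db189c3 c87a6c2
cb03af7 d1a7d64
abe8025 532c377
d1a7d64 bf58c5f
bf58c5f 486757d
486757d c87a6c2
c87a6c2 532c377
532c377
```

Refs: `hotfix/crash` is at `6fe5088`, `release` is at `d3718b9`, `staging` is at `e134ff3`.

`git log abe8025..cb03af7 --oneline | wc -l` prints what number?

5

Reachable from cb03af7: {486757d, 532c377, bf58c5f, c87a6c2, cb03af7, d1a7d64}.
Reachable from abe8025: {532c377, abe8025}.
In cb03af7's history but not abe8025's: {486757d, bf58c5f, c87a6c2, cb03af7, d1a7d64} — 5 commits.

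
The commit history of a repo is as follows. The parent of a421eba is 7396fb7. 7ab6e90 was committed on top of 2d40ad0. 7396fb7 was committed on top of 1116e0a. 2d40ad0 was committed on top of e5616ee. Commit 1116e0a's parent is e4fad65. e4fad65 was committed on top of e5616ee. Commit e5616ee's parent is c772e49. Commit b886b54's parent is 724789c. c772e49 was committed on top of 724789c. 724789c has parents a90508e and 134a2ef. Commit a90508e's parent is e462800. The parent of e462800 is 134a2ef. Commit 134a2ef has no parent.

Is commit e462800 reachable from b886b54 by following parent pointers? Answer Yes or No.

Ancestors of b886b54 (commits reachable by following parents): {134a2ef, 724789c, a90508e, b886b54, e462800}.
e462800 is in that set, so it is an ancestor of b886b54.

Yes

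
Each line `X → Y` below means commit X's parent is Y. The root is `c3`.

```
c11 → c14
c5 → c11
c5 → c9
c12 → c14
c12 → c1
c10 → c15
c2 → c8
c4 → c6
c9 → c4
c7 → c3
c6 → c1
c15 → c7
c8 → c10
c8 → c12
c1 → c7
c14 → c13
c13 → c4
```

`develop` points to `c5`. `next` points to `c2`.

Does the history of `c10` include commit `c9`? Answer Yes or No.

No

Ancestors of c10: {c10, c15, c3, c7}.
c9 is not in that set, so it is not an ancestor of c10.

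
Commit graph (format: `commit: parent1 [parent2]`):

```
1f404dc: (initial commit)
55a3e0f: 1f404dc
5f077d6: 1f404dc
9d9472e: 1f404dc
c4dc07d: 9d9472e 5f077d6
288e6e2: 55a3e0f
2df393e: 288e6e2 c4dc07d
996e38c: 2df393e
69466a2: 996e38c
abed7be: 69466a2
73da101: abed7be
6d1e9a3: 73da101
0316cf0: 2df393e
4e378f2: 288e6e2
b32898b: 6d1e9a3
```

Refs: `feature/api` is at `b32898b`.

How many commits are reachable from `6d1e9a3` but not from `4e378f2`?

9

Reachable from 6d1e9a3: {1f404dc, 288e6e2, 2df393e, 55a3e0f, 5f077d6, 69466a2, 6d1e9a3, 73da101, 996e38c, 9d9472e, abed7be, c4dc07d}.
Reachable from 4e378f2: {1f404dc, 288e6e2, 4e378f2, 55a3e0f}.
In 6d1e9a3's history but not 4e378f2's: {2df393e, 5f077d6, 69466a2, 6d1e9a3, 73da101, 996e38c, 9d9472e, abed7be, c4dc07d} — 9 commits.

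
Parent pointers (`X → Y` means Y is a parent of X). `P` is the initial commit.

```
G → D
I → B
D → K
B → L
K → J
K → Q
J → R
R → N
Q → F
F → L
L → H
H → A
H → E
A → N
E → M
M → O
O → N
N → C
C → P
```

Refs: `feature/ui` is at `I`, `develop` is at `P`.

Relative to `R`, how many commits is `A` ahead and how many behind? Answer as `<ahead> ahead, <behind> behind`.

Reachable from A: {A, C, N, P}.
Reachable from R: {C, N, P, R}.
Only in A's history (ahead): {A} — 1.
Only in R's history (behind): {R} — 1.

1 ahead, 1 behind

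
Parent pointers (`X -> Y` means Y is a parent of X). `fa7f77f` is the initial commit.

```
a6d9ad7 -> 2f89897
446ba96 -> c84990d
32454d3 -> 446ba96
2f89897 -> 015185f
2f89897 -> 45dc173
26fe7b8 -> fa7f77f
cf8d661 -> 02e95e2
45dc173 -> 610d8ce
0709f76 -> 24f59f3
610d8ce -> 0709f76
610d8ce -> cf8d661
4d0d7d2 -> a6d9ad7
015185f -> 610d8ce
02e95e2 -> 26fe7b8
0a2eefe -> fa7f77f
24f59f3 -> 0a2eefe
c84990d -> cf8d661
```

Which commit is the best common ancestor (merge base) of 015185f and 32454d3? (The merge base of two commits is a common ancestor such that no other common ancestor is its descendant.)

cf8d661

Ancestors of 015185f: {015185f, 02e95e2, 0709f76, 0a2eefe, 24f59f3, 26fe7b8, 610d8ce, cf8d661, fa7f77f}.
Ancestors of 32454d3: {02e95e2, 26fe7b8, 32454d3, 446ba96, c84990d, cf8d661, fa7f77f}.
Common ancestors: {02e95e2, 26fe7b8, cf8d661, fa7f77f}.
Among these, cf8d661 is not an ancestor of any other common ancestor — it is the merge base.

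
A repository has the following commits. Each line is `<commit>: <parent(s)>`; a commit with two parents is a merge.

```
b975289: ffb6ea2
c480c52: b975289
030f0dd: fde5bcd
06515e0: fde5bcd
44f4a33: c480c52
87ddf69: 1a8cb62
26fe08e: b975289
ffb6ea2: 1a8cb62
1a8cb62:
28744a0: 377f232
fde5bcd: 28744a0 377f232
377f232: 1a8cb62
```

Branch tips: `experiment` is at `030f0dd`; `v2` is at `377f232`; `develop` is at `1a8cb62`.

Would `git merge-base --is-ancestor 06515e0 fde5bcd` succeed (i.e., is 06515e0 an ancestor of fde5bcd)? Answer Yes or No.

No

Ancestors of fde5bcd: {1a8cb62, 28744a0, 377f232, fde5bcd}.
06515e0 is not in that set, so it is not an ancestor of fde5bcd.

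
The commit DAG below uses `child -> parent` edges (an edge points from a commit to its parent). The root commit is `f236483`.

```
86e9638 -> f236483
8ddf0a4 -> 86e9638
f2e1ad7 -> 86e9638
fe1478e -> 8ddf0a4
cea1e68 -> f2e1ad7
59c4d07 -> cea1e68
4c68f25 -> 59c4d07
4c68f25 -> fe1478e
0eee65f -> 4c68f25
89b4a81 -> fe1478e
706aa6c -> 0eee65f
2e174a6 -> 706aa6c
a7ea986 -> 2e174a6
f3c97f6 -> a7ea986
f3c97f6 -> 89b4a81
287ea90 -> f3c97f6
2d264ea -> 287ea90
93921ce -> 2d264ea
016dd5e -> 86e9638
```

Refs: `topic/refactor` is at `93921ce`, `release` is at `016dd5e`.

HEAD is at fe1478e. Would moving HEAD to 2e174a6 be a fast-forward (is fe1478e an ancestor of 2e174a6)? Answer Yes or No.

A fast-forward from fe1478e to 2e174a6 is possible iff fe1478e is an ancestor of 2e174a6.
Ancestors of 2e174a6: {0eee65f, 2e174a6, 4c68f25, 59c4d07, 706aa6c, 86e9638, 8ddf0a4, cea1e68, f236483, f2e1ad7, fe1478e}.
fe1478e is among them, so fast-forward is possible.

Yes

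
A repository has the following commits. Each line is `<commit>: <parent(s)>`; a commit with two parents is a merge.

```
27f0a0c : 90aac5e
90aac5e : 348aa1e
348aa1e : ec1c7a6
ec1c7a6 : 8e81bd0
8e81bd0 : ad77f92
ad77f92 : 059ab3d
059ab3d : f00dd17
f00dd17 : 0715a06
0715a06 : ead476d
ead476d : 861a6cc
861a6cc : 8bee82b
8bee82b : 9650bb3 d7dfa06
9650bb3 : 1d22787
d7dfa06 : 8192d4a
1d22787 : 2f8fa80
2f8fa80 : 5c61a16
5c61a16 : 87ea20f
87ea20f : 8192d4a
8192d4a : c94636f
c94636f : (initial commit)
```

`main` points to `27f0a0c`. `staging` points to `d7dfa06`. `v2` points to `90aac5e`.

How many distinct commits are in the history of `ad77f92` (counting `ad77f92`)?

Walking parent pointers from ad77f92: reachable set = {059ab3d, 0715a06, 1d22787, 2f8fa80, 5c61a16, 8192d4a, 861a6cc, 87ea20f, 8bee82b, 9650bb3, ad77f92, c94636f, d7dfa06, ead476d, f00dd17}.
That is 15 commits.

15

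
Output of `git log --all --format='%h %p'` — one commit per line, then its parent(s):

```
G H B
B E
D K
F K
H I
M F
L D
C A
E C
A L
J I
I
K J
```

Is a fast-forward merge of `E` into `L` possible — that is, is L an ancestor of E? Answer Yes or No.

A fast-forward from L to E is possible iff L is an ancestor of E.
Ancestors of E: {A, C, D, E, I, J, K, L}.
L is among them, so fast-forward is possible.

Yes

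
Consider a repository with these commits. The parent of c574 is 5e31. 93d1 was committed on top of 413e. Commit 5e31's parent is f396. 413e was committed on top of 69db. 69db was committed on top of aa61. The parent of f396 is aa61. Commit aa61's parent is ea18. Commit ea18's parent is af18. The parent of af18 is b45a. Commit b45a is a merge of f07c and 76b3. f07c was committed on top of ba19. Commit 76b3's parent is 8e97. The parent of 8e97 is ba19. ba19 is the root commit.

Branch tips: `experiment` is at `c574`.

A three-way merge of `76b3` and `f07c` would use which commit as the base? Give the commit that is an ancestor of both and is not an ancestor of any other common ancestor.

ba19

Ancestors of 76b3: {76b3, 8e97, ba19}.
Ancestors of f07c: {ba19, f07c}.
Common ancestors: {ba19}.
The only common ancestor is ba19, so it is the merge base.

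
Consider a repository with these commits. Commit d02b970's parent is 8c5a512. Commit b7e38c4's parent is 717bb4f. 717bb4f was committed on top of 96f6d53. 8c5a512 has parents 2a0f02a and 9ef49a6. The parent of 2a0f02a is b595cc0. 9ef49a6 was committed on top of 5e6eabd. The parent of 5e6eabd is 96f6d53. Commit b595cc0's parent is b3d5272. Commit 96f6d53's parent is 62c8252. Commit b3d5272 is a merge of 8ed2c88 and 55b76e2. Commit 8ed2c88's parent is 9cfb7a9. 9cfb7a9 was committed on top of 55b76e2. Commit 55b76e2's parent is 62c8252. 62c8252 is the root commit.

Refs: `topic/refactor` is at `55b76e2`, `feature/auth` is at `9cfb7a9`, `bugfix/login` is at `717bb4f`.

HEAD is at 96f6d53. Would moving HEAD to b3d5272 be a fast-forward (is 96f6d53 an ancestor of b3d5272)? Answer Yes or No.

No

A fast-forward from 96f6d53 to b3d5272 is possible iff 96f6d53 is an ancestor of b3d5272.
Ancestors of b3d5272: {55b76e2, 62c8252, 8ed2c88, 9cfb7a9, b3d5272}.
96f6d53 is not among them, so fast-forward is not possible.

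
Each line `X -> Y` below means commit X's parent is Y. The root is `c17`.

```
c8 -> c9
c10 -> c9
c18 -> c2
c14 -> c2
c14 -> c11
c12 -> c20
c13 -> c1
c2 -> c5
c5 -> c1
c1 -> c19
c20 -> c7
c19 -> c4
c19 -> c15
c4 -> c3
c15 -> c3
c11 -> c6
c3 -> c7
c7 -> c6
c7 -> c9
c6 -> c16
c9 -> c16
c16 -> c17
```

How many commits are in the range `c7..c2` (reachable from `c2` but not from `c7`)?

7

Reachable from c2: {c1, c15, c16, c17, c19, c2, c3, c4, c5, c6, c7, c9}.
Reachable from c7: {c16, c17, c6, c7, c9}.
In c2's history but not c7's: {c1, c15, c19, c2, c3, c4, c5} — 7 commits.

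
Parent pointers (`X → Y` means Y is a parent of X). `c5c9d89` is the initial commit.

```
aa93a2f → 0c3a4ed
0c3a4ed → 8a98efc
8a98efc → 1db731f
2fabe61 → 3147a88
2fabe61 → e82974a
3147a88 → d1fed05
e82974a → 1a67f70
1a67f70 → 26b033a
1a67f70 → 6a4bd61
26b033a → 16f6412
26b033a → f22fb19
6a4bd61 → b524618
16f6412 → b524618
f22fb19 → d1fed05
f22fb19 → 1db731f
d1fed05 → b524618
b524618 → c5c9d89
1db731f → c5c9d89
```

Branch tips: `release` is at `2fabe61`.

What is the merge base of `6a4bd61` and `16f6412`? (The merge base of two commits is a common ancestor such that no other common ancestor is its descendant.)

Ancestors of 6a4bd61: {6a4bd61, b524618, c5c9d89}.
Ancestors of 16f6412: {16f6412, b524618, c5c9d89}.
Common ancestors: {b524618, c5c9d89}.
Among these, b524618 is not an ancestor of any other common ancestor — it is the merge base.

b524618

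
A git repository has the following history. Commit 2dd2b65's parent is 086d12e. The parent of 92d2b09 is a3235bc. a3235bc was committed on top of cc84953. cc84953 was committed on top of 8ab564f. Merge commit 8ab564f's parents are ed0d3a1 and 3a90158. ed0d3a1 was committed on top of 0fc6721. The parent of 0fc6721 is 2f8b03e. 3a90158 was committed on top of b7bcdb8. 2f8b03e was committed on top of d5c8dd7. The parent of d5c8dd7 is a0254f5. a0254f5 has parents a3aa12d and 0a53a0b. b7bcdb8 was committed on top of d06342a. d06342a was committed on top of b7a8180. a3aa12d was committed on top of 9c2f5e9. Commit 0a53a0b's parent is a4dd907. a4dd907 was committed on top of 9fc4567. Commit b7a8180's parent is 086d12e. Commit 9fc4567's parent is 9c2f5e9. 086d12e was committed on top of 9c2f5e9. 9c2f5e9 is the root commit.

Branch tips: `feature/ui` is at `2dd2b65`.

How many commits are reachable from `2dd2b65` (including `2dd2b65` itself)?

3

Walking parent pointers from 2dd2b65: reachable set = {086d12e, 2dd2b65, 9c2f5e9}.
That is 3 commits.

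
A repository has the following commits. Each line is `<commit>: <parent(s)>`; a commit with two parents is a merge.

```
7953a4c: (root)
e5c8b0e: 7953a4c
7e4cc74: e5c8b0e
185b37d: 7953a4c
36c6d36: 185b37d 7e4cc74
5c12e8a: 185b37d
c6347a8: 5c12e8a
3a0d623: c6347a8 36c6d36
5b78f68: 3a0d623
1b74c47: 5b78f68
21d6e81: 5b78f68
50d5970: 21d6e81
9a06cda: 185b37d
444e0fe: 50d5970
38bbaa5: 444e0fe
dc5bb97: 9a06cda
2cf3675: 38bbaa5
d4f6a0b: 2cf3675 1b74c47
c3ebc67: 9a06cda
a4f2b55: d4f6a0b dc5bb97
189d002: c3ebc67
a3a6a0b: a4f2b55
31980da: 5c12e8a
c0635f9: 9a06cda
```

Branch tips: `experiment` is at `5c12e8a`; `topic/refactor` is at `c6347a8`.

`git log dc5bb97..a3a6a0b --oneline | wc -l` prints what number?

16

Reachable from a3a6a0b: {185b37d, 1b74c47, 21d6e81, 2cf3675, 36c6d36, 38bbaa5, 3a0d623, 444e0fe, 50d5970, 5b78f68, 5c12e8a, 7953a4c, 7e4cc74, 9a06cda, a3a6a0b, a4f2b55, c6347a8, d4f6a0b, dc5bb97, e5c8b0e}.
Reachable from dc5bb97: {185b37d, 7953a4c, 9a06cda, dc5bb97}.
In a3a6a0b's history but not dc5bb97's: {1b74c47, 21d6e81, 2cf3675, 36c6d36, 38bbaa5, 3a0d623, 444e0fe, 50d5970, 5b78f68, 5c12e8a, 7e4cc74, a3a6a0b, a4f2b55, c6347a8, d4f6a0b, e5c8b0e} — 16 commits.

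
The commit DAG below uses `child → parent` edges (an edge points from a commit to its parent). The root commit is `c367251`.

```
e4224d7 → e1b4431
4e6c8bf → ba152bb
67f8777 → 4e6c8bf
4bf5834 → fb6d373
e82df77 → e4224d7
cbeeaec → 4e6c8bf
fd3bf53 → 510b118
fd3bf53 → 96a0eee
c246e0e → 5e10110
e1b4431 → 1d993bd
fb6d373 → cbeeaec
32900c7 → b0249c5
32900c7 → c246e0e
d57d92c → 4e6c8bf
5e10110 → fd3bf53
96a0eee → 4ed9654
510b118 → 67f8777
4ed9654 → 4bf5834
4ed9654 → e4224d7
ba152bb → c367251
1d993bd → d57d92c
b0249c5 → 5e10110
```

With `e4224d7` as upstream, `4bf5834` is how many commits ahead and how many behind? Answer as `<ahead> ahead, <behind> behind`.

3 ahead, 4 behind

Reachable from 4bf5834: {4bf5834, 4e6c8bf, ba152bb, c367251, cbeeaec, fb6d373}.
Reachable from e4224d7: {1d993bd, 4e6c8bf, ba152bb, c367251, d57d92c, e1b4431, e4224d7}.
Only in 4bf5834's history (ahead): {4bf5834, cbeeaec, fb6d373} — 3.
Only in e4224d7's history (behind): {1d993bd, d57d92c, e1b4431, e4224d7} — 4.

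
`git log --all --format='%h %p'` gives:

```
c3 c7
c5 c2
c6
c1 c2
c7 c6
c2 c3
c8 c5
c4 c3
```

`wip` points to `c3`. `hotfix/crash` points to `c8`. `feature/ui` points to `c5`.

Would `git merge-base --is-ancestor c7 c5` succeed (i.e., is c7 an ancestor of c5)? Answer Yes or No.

Yes

Ancestors of c5 (commits reachable by following parents): {c2, c3, c5, c6, c7}.
c7 is in that set, so it is an ancestor of c5.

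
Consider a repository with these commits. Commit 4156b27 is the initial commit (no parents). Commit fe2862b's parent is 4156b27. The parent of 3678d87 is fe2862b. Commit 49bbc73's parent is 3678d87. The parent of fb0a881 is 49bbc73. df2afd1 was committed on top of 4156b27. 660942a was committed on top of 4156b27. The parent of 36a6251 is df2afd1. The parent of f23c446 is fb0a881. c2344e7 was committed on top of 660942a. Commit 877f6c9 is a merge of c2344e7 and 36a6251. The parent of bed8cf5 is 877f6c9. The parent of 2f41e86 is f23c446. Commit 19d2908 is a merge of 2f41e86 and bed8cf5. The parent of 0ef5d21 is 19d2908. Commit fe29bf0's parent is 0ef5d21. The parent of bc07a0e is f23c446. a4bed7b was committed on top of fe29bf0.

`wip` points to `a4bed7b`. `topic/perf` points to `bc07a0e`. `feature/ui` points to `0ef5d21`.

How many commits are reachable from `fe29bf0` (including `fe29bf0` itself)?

16

Walking parent pointers from fe29bf0: reachable set = {0ef5d21, 19d2908, 2f41e86, 3678d87, 36a6251, 4156b27, 49bbc73, 660942a, 877f6c9, bed8cf5, c2344e7, df2afd1, f23c446, fb0a881, fe2862b, fe29bf0}.
That is 16 commits.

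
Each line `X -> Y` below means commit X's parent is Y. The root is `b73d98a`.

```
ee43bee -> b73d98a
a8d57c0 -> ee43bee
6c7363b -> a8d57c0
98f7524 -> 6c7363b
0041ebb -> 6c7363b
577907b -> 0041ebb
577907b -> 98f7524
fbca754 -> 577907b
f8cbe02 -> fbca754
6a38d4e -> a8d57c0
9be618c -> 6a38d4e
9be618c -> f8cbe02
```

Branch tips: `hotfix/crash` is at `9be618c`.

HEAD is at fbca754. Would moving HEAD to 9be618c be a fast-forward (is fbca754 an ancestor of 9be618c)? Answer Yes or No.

A fast-forward from fbca754 to 9be618c is possible iff fbca754 is an ancestor of 9be618c.
Ancestors of 9be618c: {0041ebb, 577907b, 6a38d4e, 6c7363b, 98f7524, 9be618c, a8d57c0, b73d98a, ee43bee, f8cbe02, fbca754}.
fbca754 is among them, so fast-forward is possible.

Yes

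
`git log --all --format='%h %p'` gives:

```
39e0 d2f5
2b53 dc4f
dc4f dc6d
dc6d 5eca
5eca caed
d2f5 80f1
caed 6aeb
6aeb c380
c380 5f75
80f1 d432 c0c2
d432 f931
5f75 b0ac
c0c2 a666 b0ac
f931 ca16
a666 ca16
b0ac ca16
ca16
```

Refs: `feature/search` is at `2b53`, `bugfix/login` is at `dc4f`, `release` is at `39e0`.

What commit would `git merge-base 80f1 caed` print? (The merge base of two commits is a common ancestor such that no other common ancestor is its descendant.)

Ancestors of 80f1: {80f1, a666, b0ac, c0c2, ca16, d432, f931}.
Ancestors of caed: {5f75, 6aeb, b0ac, c380, ca16, caed}.
Common ancestors: {b0ac, ca16}.
Among these, b0ac is not an ancestor of any other common ancestor — it is the merge base.

b0ac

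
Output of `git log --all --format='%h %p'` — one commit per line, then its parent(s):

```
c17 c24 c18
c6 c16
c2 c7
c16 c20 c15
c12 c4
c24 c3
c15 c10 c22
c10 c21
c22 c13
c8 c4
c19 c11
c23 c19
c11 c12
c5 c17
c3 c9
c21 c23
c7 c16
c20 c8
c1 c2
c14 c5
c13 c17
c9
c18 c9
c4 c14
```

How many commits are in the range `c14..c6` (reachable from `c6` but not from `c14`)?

14

Reachable from c6: {c10, c11, c12, c13, c14, c15, c16, c17, c18, c19, c20, c21, c22, c23, c24, c3, c4, c5, c6, c8, c9}.
Reachable from c14: {c14, c17, c18, c24, c3, c5, c9}.
In c6's history but not c14's: {c10, c11, c12, c13, c15, c16, c19, c20, c21, c22, c23, c4, c6, c8} — 14 commits.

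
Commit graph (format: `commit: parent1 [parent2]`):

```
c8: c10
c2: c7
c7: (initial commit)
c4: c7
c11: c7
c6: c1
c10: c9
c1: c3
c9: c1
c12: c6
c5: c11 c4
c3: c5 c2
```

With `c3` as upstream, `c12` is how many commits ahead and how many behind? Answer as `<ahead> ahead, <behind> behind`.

3 ahead, 0 behind

Reachable from c12: {c1, c11, c12, c2, c3, c4, c5, c6, c7}.
Reachable from c3: {c11, c2, c3, c4, c5, c7}.
Only in c12's history (ahead): {c1, c12, c6} — 3.
Only in c3's history (behind): {} — 0.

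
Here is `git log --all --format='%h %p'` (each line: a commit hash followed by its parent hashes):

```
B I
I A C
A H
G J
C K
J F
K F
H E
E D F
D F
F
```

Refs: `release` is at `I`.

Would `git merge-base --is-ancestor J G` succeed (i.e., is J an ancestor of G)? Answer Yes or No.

Yes

Ancestors of G (commits reachable by following parents): {F, G, J}.
J is in that set, so it is an ancestor of G.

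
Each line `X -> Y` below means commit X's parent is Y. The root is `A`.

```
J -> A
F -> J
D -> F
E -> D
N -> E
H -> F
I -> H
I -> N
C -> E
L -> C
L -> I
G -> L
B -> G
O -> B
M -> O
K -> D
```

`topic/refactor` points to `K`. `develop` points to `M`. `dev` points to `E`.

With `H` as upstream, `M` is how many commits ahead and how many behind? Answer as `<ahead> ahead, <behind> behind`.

10 ahead, 0 behind

Reachable from M: {A, B, C, D, E, F, G, H, I, J, L, M, N, O}.
Reachable from H: {A, F, H, J}.
Only in M's history (ahead): {B, C, D, E, G, I, L, M, N, O} — 10.
Only in H's history (behind): {} — 0.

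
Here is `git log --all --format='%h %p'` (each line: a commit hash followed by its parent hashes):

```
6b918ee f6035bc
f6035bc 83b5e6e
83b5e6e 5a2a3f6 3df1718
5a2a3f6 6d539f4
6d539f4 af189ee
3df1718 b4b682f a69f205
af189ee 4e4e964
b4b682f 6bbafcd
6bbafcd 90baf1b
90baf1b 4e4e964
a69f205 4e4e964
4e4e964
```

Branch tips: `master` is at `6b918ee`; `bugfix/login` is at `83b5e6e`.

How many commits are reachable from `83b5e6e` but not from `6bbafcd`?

7

Reachable from 83b5e6e: {3df1718, 4e4e964, 5a2a3f6, 6bbafcd, 6d539f4, 83b5e6e, 90baf1b, a69f205, af189ee, b4b682f}.
Reachable from 6bbafcd: {4e4e964, 6bbafcd, 90baf1b}.
In 83b5e6e's history but not 6bbafcd's: {3df1718, 5a2a3f6, 6d539f4, 83b5e6e, a69f205, af189ee, b4b682f} — 7 commits.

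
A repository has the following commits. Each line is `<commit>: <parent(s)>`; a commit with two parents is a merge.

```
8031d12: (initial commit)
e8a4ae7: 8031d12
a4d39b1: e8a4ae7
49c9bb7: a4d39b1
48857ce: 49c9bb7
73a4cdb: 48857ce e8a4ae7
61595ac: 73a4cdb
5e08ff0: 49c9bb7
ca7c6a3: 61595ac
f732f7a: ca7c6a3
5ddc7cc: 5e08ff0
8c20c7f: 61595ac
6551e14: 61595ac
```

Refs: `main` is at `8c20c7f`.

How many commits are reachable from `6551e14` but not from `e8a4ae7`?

6

Reachable from 6551e14: {48857ce, 49c9bb7, 61595ac, 6551e14, 73a4cdb, 8031d12, a4d39b1, e8a4ae7}.
Reachable from e8a4ae7: {8031d12, e8a4ae7}.
In 6551e14's history but not e8a4ae7's: {48857ce, 49c9bb7, 61595ac, 6551e14, 73a4cdb, a4d39b1} — 6 commits.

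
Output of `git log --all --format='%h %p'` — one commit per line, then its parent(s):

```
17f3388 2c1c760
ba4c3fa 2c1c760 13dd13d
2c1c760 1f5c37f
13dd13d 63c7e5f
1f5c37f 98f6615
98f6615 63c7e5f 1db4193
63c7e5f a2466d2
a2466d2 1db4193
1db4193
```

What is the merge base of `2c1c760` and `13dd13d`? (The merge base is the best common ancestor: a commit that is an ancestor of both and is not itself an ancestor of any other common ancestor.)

63c7e5f

Ancestors of 2c1c760: {1db4193, 1f5c37f, 2c1c760, 63c7e5f, 98f6615, a2466d2}.
Ancestors of 13dd13d: {13dd13d, 1db4193, 63c7e5f, a2466d2}.
Common ancestors: {1db4193, 63c7e5f, a2466d2}.
Among these, 63c7e5f is not an ancestor of any other common ancestor — it is the merge base.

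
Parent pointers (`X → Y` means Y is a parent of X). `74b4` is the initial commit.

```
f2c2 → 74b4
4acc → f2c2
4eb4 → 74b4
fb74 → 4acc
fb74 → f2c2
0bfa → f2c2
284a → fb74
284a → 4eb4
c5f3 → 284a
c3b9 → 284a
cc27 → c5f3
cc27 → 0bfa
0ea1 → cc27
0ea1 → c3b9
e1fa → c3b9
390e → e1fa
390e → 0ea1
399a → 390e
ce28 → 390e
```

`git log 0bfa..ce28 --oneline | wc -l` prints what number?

11

Reachable from ce28: {0bfa, 0ea1, 284a, 390e, 4acc, 4eb4, 74b4, c3b9, c5f3, cc27, ce28, e1fa, f2c2, fb74}.
Reachable from 0bfa: {0bfa, 74b4, f2c2}.
In ce28's history but not 0bfa's: {0ea1, 284a, 390e, 4acc, 4eb4, c3b9, c5f3, cc27, ce28, e1fa, fb74} — 11 commits.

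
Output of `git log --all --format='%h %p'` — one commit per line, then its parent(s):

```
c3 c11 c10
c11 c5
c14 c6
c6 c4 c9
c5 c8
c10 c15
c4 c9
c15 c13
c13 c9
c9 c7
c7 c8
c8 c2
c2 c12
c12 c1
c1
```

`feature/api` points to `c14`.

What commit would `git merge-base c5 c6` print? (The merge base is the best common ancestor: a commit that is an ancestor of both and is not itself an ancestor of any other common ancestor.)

c8

Ancestors of c5: {c1, c12, c2, c5, c8}.
Ancestors of c6: {c1, c12, c2, c4, c6, c7, c8, c9}.
Common ancestors: {c1, c12, c2, c8}.
Among these, c8 is not an ancestor of any other common ancestor — it is the merge base.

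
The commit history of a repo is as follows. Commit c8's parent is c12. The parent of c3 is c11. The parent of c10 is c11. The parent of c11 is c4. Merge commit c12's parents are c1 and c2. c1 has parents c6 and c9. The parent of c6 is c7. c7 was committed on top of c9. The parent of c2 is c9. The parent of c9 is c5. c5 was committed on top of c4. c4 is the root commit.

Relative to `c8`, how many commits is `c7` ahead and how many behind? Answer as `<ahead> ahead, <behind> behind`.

Reachable from c7: {c4, c5, c7, c9}.
Reachable from c8: {c1, c12, c2, c4, c5, c6, c7, c8, c9}.
Only in c7's history (ahead): {} — 0.
Only in c8's history (behind): {c1, c12, c2, c6, c8} — 5.

0 ahead, 5 behind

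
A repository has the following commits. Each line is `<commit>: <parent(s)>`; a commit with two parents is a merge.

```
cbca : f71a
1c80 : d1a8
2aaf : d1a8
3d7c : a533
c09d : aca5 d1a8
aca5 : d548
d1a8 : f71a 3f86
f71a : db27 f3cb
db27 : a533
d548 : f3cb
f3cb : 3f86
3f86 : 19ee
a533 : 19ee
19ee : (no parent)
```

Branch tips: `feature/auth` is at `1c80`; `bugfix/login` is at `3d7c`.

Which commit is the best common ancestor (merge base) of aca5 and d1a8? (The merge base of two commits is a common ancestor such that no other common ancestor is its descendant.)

f3cb

Ancestors of aca5: {19ee, 3f86, aca5, d548, f3cb}.
Ancestors of d1a8: {19ee, 3f86, a533, d1a8, db27, f3cb, f71a}.
Common ancestors: {19ee, 3f86, f3cb}.
Among these, f3cb is not an ancestor of any other common ancestor — it is the merge base.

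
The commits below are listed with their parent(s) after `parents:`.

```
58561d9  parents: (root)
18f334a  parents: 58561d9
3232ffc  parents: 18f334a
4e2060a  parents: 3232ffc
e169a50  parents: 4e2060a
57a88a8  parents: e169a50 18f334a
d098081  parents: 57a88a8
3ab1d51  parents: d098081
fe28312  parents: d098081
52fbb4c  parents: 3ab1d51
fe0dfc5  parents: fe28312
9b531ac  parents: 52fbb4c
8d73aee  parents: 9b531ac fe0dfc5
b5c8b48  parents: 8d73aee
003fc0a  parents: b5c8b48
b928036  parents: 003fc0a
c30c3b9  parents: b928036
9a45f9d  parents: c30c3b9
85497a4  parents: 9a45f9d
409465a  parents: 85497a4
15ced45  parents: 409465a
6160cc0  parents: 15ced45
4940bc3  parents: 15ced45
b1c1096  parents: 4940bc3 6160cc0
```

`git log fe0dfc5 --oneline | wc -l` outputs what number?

9

Walking parent pointers from fe0dfc5: reachable set = {18f334a, 3232ffc, 4e2060a, 57a88a8, 58561d9, d098081, e169a50, fe0dfc5, fe28312}.
That is 9 commits.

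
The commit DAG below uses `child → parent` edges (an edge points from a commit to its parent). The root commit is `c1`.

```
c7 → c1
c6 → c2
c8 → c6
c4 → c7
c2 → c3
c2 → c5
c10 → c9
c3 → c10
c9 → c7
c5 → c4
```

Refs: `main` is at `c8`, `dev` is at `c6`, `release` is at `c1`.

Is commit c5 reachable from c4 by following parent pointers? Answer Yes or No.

No

Ancestors of c4: {c1, c4, c7}.
c5 is not in that set, so it is not an ancestor of c4.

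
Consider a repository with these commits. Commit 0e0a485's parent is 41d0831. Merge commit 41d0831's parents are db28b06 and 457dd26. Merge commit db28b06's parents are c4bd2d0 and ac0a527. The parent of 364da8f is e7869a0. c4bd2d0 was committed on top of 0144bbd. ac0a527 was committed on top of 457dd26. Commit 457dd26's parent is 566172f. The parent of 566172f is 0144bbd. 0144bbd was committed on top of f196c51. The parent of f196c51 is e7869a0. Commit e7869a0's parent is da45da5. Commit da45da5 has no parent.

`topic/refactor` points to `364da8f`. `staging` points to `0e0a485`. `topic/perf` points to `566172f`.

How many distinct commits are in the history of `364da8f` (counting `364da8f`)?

3

Walking parent pointers from 364da8f: reachable set = {364da8f, da45da5, e7869a0}.
That is 3 commits.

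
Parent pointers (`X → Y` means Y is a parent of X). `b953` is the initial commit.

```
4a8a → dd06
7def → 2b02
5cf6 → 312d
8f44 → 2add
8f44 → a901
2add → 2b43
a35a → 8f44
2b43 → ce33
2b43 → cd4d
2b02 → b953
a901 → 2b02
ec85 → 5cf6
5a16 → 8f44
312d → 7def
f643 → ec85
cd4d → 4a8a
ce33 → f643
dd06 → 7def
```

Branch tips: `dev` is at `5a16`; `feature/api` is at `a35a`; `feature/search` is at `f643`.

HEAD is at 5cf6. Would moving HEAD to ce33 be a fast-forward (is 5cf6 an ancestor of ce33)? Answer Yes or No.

A fast-forward from 5cf6 to ce33 is possible iff 5cf6 is an ancestor of ce33.
Ancestors of ce33: {2b02, 312d, 5cf6, 7def, b953, ce33, ec85, f643}.
5cf6 is among them, so fast-forward is possible.

Yes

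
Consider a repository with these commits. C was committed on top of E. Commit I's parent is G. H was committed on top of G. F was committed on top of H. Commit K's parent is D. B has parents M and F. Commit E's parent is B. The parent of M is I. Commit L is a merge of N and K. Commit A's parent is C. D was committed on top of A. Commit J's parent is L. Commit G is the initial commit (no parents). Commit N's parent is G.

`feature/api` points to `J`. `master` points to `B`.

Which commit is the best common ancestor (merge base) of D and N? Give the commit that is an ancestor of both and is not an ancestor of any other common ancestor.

G

Ancestors of D: {A, B, C, D, E, F, G, H, I, M}.
Ancestors of N: {G, N}.
Common ancestors: {G}.
The only common ancestor is G, so it is the merge base.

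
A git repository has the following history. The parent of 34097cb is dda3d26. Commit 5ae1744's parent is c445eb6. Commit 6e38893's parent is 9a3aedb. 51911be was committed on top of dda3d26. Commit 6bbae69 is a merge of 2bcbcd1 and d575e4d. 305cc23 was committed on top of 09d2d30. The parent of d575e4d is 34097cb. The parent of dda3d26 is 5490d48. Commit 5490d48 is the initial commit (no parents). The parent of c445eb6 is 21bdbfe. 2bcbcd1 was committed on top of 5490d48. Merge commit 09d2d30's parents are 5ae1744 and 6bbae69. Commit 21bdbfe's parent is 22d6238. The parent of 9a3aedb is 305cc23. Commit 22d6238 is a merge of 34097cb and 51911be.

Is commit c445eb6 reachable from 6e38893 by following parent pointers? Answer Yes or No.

Ancestors of 6e38893 (commits reachable by following parents): {09d2d30, 21bdbfe, 22d6238, 2bcbcd1, 305cc23, 34097cb, 51911be, 5490d48, 5ae1744, 6bbae69, 6e38893, 9a3aedb, c445eb6, d575e4d, dda3d26}.
c445eb6 is in that set, so it is an ancestor of 6e38893.

Yes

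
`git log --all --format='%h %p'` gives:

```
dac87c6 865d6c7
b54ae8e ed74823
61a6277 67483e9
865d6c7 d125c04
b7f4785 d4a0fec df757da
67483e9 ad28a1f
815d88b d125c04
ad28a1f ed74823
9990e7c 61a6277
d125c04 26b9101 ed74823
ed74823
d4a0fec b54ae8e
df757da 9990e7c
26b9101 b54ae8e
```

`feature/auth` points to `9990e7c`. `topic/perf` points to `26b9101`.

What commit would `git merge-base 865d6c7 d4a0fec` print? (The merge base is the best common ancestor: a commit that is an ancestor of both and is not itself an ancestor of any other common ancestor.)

Ancestors of 865d6c7: {26b9101, 865d6c7, b54ae8e, d125c04, ed74823}.
Ancestors of d4a0fec: {b54ae8e, d4a0fec, ed74823}.
Common ancestors: {b54ae8e, ed74823}.
Among these, b54ae8e is not an ancestor of any other common ancestor — it is the merge base.

b54ae8e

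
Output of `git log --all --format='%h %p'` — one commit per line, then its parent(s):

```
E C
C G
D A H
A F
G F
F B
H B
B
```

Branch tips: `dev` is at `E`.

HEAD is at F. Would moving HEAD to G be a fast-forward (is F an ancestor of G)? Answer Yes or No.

A fast-forward from F to G is possible iff F is an ancestor of G.
Ancestors of G: {B, F, G}.
F is among them, so fast-forward is possible.

Yes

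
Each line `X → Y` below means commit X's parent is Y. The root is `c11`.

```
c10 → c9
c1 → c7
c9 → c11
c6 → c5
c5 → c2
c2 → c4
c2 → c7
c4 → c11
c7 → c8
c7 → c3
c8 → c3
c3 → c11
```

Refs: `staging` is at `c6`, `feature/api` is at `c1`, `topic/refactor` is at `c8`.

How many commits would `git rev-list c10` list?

Walking parent pointers from c10: reachable set = {c10, c11, c9}.
That is 3 commits.

3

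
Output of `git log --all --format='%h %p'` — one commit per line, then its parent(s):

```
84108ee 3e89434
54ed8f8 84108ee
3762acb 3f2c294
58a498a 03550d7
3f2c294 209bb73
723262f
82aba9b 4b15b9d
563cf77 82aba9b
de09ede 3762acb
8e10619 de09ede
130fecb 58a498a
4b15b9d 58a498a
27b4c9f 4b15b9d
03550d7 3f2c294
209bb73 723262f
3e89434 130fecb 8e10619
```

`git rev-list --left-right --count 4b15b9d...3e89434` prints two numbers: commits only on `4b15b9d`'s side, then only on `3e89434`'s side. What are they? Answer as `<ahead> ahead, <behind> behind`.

1 ahead, 5 behind

Reachable from 4b15b9d: {03550d7, 209bb73, 3f2c294, 4b15b9d, 58a498a, 723262f}.
Reachable from 3e89434: {03550d7, 130fecb, 209bb73, 3762acb, 3e89434, 3f2c294, 58a498a, 723262f, 8e10619, de09ede}.
Only in 4b15b9d's history (ahead): {4b15b9d} — 1.
Only in 3e89434's history (behind): {130fecb, 3762acb, 3e89434, 8e10619, de09ede} — 5.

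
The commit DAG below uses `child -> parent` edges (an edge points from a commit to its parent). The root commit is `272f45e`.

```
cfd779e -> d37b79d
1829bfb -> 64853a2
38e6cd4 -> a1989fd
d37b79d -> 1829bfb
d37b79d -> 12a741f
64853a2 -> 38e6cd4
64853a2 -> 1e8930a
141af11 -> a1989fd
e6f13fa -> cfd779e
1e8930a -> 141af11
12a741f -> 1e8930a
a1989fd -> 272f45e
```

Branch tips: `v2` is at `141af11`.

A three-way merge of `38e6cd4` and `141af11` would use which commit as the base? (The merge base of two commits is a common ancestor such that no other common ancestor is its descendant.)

Ancestors of 38e6cd4: {272f45e, 38e6cd4, a1989fd}.
Ancestors of 141af11: {141af11, 272f45e, a1989fd}.
Common ancestors: {272f45e, a1989fd}.
Among these, a1989fd is not an ancestor of any other common ancestor — it is the merge base.

a1989fd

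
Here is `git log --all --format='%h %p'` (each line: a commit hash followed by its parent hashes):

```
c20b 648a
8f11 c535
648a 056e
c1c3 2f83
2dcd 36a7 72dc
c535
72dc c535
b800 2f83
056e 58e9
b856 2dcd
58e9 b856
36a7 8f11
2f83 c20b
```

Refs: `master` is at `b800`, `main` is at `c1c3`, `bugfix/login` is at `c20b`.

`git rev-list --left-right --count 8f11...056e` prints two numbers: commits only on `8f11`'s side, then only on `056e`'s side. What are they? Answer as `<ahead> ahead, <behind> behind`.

0 ahead, 6 behind

Reachable from 8f11: {8f11, c535}.
Reachable from 056e: {056e, 2dcd, 36a7, 58e9, 72dc, 8f11, b856, c535}.
Only in 8f11's history (ahead): {} — 0.
Only in 056e's history (behind): {056e, 2dcd, 36a7, 58e9, 72dc, b856} — 6.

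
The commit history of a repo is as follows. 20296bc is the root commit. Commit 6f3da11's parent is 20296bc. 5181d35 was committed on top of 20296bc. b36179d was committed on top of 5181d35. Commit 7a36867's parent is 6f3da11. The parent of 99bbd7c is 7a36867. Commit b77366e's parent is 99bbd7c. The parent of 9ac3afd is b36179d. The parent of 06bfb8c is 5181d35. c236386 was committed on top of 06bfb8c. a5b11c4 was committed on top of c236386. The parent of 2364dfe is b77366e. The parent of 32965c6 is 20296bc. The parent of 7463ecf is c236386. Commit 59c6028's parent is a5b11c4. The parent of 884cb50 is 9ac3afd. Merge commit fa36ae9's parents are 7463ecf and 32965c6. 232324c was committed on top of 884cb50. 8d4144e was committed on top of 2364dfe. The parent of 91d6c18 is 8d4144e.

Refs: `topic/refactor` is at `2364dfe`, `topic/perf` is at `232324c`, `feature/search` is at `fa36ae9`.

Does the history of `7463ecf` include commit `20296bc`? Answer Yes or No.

Ancestors of 7463ecf (commits reachable by following parents): {06bfb8c, 20296bc, 5181d35, 7463ecf, c236386}.
20296bc is in that set, so it is an ancestor of 7463ecf.

Yes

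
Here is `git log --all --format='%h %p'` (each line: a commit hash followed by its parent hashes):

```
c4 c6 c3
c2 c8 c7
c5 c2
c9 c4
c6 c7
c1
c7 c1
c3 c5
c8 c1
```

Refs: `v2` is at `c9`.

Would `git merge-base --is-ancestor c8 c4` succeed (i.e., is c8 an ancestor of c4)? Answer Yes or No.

Yes

Ancestors of c4 (commits reachable by following parents): {c1, c2, c3, c4, c5, c6, c7, c8}.
c8 is in that set, so it is an ancestor of c4.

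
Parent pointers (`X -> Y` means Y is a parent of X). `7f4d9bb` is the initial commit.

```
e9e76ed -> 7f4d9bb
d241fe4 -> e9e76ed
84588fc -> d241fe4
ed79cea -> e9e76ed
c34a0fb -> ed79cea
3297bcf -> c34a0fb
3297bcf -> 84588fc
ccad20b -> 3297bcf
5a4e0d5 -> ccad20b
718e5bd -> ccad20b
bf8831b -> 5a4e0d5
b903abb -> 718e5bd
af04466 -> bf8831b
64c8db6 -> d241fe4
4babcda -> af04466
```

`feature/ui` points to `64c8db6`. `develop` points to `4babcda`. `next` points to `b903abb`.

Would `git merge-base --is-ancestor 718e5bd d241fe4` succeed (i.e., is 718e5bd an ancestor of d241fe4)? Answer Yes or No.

No

Ancestors of d241fe4: {7f4d9bb, d241fe4, e9e76ed}.
718e5bd is not in that set, so it is not an ancestor of d241fe4.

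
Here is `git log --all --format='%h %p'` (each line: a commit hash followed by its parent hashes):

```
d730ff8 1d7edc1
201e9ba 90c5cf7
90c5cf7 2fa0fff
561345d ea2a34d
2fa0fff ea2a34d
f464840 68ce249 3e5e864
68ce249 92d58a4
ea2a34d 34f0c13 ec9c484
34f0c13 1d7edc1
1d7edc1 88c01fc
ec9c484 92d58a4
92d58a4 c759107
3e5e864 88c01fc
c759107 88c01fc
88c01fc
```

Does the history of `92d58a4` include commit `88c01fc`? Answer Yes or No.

Yes

Ancestors of 92d58a4 (commits reachable by following parents): {88c01fc, 92d58a4, c759107}.
88c01fc is in that set, so it is an ancestor of 92d58a4.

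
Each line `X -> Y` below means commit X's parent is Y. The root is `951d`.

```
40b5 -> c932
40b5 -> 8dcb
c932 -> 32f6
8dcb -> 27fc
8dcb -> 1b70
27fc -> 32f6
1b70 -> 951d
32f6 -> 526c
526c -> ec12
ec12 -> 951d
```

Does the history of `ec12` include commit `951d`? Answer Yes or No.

Ancestors of ec12 (commits reachable by following parents): {951d, ec12}.
951d is in that set, so it is an ancestor of ec12.

Yes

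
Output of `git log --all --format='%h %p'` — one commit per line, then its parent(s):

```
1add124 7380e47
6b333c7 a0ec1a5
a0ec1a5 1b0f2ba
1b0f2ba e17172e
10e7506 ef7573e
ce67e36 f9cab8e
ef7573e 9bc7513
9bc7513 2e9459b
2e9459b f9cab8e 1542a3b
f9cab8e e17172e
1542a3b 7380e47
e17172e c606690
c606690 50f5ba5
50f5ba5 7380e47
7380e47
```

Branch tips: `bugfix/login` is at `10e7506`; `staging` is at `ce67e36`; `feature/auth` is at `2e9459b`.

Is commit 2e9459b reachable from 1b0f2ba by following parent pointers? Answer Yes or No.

No

Ancestors of 1b0f2ba: {1b0f2ba, 50f5ba5, 7380e47, c606690, e17172e}.
2e9459b is not in that set, so it is not an ancestor of 1b0f2ba.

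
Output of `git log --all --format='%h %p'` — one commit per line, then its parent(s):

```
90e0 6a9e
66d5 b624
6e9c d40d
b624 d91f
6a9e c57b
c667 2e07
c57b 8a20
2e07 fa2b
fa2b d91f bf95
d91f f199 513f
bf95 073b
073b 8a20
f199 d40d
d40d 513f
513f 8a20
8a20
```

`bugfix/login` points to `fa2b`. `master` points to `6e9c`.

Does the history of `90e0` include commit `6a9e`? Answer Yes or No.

Yes

Ancestors of 90e0 (commits reachable by following parents): {6a9e, 8a20, 90e0, c57b}.
6a9e is in that set, so it is an ancestor of 90e0.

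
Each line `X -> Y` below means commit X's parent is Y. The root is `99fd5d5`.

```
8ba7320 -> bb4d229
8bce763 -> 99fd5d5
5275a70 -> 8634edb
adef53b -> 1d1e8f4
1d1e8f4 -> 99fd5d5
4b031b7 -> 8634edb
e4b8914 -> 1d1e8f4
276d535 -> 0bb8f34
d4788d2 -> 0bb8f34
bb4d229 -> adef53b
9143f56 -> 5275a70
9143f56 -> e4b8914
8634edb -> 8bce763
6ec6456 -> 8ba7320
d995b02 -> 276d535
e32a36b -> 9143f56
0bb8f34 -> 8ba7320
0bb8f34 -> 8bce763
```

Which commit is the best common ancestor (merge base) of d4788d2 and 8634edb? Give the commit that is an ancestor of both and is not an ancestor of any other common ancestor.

8bce763

Ancestors of d4788d2: {0bb8f34, 1d1e8f4, 8ba7320, 8bce763, 99fd5d5, adef53b, bb4d229, d4788d2}.
Ancestors of 8634edb: {8634edb, 8bce763, 99fd5d5}.
Common ancestors: {8bce763, 99fd5d5}.
Among these, 8bce763 is not an ancestor of any other common ancestor — it is the merge base.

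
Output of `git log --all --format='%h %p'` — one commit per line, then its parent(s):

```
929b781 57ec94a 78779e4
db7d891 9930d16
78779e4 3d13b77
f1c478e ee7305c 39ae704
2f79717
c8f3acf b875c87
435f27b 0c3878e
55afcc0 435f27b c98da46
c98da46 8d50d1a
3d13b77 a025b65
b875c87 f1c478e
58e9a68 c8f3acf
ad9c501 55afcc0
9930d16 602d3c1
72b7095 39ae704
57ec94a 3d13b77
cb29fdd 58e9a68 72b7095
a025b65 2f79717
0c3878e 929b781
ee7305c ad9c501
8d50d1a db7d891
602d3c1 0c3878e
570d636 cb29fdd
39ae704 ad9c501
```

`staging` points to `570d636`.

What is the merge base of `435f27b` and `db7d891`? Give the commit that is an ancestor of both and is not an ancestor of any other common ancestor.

Ancestors of 435f27b: {0c3878e, 2f79717, 3d13b77, 435f27b, 57ec94a, 78779e4, 929b781, a025b65}.
Ancestors of db7d891: {0c3878e, 2f79717, 3d13b77, 57ec94a, 602d3c1, 78779e4, 929b781, 9930d16, a025b65, db7d891}.
Common ancestors: {0c3878e, 2f79717, 3d13b77, 57ec94a, 78779e4, 929b781, a025b65}.
Among these, 0c3878e is not an ancestor of any other common ancestor — it is the merge base.

0c3878e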